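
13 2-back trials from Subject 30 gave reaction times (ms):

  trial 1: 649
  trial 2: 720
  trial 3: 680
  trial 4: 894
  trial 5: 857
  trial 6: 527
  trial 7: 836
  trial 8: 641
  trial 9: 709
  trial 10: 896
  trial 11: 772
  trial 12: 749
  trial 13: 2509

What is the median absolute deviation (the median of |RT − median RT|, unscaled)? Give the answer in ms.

100 ms

Sorted: 527, 641, 649, 680, 709, 720, 749, 772, 836, 857, 894, 896, 2509 → median = 749
|x − 749|: 100, 29, 69, 145, 108, 222, 87, 108, 40, 147, 23, 0, 1760
Sorted deviations: 0, 23, 29, 40, 69, 87, 100, 108, 108, 145, 147, 222, 1760 → MAD = 100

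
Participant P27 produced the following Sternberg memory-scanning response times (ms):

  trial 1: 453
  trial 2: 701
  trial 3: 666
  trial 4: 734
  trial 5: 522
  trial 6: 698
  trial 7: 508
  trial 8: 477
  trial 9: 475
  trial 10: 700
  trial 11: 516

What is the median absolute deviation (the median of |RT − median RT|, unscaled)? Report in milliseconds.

69 ms

Sorted: 453, 475, 477, 508, 516, 522, 666, 698, 700, 701, 734 → median = 522
|x − 522|: 69, 179, 144, 212, 0, 176, 14, 45, 47, 178, 6
Sorted deviations: 0, 6, 14, 45, 47, 69, 144, 176, 178, 179, 212 → MAD = 69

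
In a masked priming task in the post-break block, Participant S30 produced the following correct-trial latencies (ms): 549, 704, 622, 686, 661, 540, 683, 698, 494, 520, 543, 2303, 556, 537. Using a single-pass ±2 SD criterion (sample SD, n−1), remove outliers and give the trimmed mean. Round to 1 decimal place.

599.5 ms

n = 14, ΣRT = 10096, M = 721.143
Σ(x−M)² = 2766651.71; s = √(2766651.71/13) = 461.323
Cutoffs: 721.143 ± 2·461.323 → [-201.5, 1643.8]
Outside: 2303 → excluded.
Retained (n=13): Σ = 7793, mean = 7793/13 = 599.462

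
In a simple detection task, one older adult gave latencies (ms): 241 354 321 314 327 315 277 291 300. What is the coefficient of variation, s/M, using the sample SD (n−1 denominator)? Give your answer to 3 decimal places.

n = 9, Σ = 2740, M = 304.4444
Σ(x−M)² = 8420.222; s = √(8420.222/8) = 32.4427
CV = 32.4427 / 304.4444 = 0.10656

0.107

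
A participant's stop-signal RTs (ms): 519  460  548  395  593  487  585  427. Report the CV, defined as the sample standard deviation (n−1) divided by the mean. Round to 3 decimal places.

n = 8, Σ = 4014, M = 501.7500
Σ(x−M)² = 36637.500; s = √(36637.500/7) = 72.3459
CV = 72.3459 / 501.7500 = 0.14419

0.144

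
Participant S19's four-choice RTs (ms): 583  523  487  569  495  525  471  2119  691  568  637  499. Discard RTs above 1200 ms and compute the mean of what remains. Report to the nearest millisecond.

Excluded: 2119
Retained (n=11): Σ = 6048
Mean = 6048/11 = 549.8182

550 ms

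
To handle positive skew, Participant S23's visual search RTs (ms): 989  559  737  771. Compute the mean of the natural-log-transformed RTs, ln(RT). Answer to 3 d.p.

6.618

ln(RT): 6.8967, 6.3261, 6.6026, 6.6477
Σ ln(RT) = 26.4731
Mean = 26.4731/4 = 6.61828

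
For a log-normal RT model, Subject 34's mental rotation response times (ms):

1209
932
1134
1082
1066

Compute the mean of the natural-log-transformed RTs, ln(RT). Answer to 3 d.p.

6.985

ln(RT): 7.0975, 6.8373, 7.0335, 6.9866, 6.9717
Σ ln(RT) = 34.9266
Mean = 34.9266/5 = 6.98532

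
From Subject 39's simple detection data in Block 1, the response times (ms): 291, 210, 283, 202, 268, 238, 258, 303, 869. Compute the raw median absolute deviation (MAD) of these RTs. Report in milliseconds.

Sorted: 202, 210, 238, 258, 268, 283, 291, 303, 869 → median = 268
|x − 268|: 23, 58, 15, 66, 0, 30, 10, 35, 601
Sorted deviations: 0, 10, 15, 23, 30, 35, 58, 66, 601 → MAD = 30

30 ms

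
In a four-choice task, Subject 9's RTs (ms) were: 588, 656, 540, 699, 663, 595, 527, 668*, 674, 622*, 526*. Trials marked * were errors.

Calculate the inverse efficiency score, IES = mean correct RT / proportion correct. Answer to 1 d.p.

849.4 ms

Correct trials (n=8): 588, 656, 540, 699, 663, 595, 527, 674
Mean correct RT = 4942/8 = 617.7500 ms
Proportion correct = 8/11
IES = 617.7500 / (8/11) = 849.406 ms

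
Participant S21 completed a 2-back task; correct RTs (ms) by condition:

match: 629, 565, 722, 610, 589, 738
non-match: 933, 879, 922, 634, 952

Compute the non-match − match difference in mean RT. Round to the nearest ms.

222 ms

M(match) = 3853/6 = 642.167
M(non-match) = 4320/5 = 864.000
Difference = 864.000 − 642.167 = 221.833 ms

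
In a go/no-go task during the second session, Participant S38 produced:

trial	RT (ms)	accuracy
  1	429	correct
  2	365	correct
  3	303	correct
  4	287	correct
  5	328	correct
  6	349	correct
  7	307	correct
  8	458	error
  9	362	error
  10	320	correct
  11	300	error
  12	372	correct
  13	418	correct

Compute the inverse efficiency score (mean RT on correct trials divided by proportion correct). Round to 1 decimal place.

452.1 ms

Correct trials (n=10): 429, 365, 303, 287, 328, 349, 307, 320, 372, 418
Mean correct RT = 3478/10 = 347.8000 ms
Proportion correct = 10/13
IES = 347.8000 / (10/13) = 452.140 ms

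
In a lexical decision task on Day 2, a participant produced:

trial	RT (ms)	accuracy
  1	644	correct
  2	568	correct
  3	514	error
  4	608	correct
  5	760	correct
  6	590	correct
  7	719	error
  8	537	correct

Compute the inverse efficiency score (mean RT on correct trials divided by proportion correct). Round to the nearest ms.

Correct trials (n=6): 644, 568, 608, 760, 590, 537
Mean correct RT = 3707/6 = 617.8333 ms
Proportion correct = 6/8
IES = 617.8333 / (6/8) = 823.778 ms

824 ms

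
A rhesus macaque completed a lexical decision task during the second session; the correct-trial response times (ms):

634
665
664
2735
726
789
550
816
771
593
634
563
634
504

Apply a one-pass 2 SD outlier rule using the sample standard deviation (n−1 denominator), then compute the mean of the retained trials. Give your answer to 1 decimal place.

657.2 ms

n = 14, ΣRT = 11278, M = 805.571
Σ(x−M)² = 4119007.43; s = √(4119007.43/13) = 562.891
Cutoffs: 805.571 ± 2·562.891 → [-320.2, 1931.4]
Outside: 2735 → excluded.
Retained (n=13): Σ = 8543, mean = 8543/13 = 657.154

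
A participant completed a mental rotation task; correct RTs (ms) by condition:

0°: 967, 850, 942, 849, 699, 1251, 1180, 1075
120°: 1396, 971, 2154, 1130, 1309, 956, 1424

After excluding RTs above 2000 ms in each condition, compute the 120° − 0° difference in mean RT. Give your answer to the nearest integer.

221 ms

120°: exclude 2154
M(0°) = 7813/8 = 976.625
M(120°) = 7186/6 = 1197.667
Difference = 1197.667 − 976.625 = 221.042 ms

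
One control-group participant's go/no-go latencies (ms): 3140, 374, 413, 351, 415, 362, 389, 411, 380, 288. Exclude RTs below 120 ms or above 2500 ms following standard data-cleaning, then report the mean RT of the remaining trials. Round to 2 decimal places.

375.89 ms

Excluded: 3140
Retained (n=9): Σ = 3383
Mean = 3383/9 = 375.8889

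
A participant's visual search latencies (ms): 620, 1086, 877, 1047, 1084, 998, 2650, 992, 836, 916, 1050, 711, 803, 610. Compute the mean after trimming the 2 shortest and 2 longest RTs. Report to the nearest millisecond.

931 ms

Sorted: 610, 620, 711, 803, 836, 877, 916, 992, 998, 1047, 1050, 1084, 1086, 2650
Drop lowest 2 (610, 620) and highest 2 (1086, 2650)
Remaining (n=10): Σ = 9314, mean = 9314/10 = 931.400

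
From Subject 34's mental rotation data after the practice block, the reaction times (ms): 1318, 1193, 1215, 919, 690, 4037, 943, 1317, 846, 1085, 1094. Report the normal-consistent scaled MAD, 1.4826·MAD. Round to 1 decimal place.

Sorted: 690, 846, 919, 943, 1085, 1094, 1193, 1215, 1317, 1318, 4037 → median = 1094
|x − 1094| sorted: 0, 9, 99, 121, 151, 175, 223, 224, 248, 404, 2943 → MAD = 175
Robust SD ≈ 1.4826 × 175 = 259.455

259.5 ms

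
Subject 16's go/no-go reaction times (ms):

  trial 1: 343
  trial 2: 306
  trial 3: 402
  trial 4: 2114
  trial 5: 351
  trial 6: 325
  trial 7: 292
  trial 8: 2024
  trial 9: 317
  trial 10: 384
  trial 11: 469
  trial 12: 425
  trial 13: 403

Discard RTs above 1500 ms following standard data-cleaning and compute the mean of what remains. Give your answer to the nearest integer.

Excluded: 2024, 2114
Retained (n=11): Σ = 4017
Mean = 4017/11 = 365.1818

365 ms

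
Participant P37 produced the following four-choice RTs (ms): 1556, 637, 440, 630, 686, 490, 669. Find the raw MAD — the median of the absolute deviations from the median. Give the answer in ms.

Sorted: 440, 490, 630, 637, 669, 686, 1556 → median = 637
|x − 637|: 919, 0, 197, 7, 49, 147, 32
Sorted deviations: 0, 7, 32, 49, 147, 197, 919 → MAD = 49

49 ms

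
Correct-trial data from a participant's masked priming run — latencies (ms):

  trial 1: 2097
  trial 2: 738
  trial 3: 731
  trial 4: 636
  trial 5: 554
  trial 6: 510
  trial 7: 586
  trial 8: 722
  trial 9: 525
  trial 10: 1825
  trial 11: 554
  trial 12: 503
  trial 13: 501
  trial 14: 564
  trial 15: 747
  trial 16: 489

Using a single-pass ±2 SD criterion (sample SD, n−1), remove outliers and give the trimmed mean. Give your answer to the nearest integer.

597 ms

n = 16, ΣRT = 12282, M = 767.625
Σ(x−M)² = 3417037.75; s = √(3417037.75/15) = 477.287
Cutoffs: 767.625 ± 2·477.287 → [-186.9, 1722.2]
Outside: 1825, 2097 → excluded.
Retained (n=14): Σ = 8360, mean = 8360/14 = 597.143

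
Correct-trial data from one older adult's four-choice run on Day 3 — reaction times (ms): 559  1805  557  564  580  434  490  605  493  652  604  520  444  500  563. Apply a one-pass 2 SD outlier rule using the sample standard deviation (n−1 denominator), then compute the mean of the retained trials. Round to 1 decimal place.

n = 15, ΣRT = 9370, M = 624.667
Σ(x−M)² = 1544079.33; s = √(1544079.33/14) = 332.101
Cutoffs: 624.667 ± 2·332.101 → [-39.5, 1288.9]
Outside: 1805 → excluded.
Retained (n=14): Σ = 7565, mean = 7565/14 = 540.357

540.4 ms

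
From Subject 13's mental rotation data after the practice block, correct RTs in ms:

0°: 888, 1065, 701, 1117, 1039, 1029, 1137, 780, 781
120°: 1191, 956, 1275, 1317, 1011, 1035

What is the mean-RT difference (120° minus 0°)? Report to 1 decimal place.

M(0°) = 8537/9 = 948.556
M(120°) = 6785/6 = 1130.833
Difference = 1130.833 − 948.556 = 182.278 ms

182.3 ms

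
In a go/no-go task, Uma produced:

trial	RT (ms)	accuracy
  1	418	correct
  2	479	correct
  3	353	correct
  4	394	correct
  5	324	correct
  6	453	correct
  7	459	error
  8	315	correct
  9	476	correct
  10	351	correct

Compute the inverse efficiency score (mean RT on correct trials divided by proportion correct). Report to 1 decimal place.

Correct trials (n=9): 418, 479, 353, 394, 324, 453, 315, 476, 351
Mean correct RT = 3563/9 = 395.8889 ms
Proportion correct = 9/10
IES = 395.8889 / (9/10) = 439.877 ms

439.9 ms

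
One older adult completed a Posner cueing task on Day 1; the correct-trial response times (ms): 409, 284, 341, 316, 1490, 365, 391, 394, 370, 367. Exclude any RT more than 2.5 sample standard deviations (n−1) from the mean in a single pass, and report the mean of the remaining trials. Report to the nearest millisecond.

360 ms

n = 10, ΣRT = 4727, M = 472.700
Σ(x−M)² = 1162652.10; s = √(1162652.10/9) = 359.421
Cutoffs: 472.700 ± 2.5·359.421 → [-425.9, 1371.3]
Outside: 1490 → excluded.
Retained (n=9): Σ = 3237, mean = 3237/9 = 359.667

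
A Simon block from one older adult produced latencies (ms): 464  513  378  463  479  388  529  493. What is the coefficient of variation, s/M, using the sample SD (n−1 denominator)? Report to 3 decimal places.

0.118

n = 8, Σ = 3707, M = 463.3750
Σ(x−M)² = 20861.875; s = √(20861.875/7) = 54.5918
CV = 54.5918 / 463.3750 = 0.11781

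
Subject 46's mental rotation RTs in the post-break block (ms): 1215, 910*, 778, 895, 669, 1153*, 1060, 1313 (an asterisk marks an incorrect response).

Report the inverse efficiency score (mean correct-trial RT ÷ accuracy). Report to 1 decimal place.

1317.8 ms

Correct trials (n=6): 1215, 778, 895, 669, 1060, 1313
Mean correct RT = 5930/6 = 988.3333 ms
Proportion correct = 6/8
IES = 988.3333 / (6/8) = 1317.778 ms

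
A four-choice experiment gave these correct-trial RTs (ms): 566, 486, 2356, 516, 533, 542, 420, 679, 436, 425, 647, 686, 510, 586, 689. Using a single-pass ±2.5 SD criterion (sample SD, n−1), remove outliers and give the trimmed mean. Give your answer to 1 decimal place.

551.5 ms

n = 15, ΣRT = 10077, M = 671.800
Σ(x−M)² = 3157252.40; s = √(3157252.40/14) = 474.887
Cutoffs: 671.800 ± 2.5·474.887 → [-515.4, 1859.0]
Outside: 2356 → excluded.
Retained (n=14): Σ = 7721, mean = 7721/14 = 551.500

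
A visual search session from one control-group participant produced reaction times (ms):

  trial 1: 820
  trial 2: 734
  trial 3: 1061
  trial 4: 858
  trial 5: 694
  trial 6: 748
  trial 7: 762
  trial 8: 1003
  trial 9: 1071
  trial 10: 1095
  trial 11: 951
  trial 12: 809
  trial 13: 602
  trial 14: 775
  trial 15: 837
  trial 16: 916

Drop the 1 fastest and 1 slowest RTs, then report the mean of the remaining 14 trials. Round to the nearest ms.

Sorted: 602, 694, 734, 748, 762, 775, 809, 820, 837, 858, 916, 951, 1003, 1061, 1071, 1095
Drop lowest 1 (602) and highest 1 (1095)
Remaining (n=14): Σ = 12039, mean = 12039/14 = 859.929

860 ms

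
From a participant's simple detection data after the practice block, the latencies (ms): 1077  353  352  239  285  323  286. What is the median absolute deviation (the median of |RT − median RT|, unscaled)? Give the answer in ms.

37 ms

Sorted: 239, 285, 286, 323, 352, 353, 1077 → median = 323
|x − 323|: 754, 30, 29, 84, 38, 0, 37
Sorted deviations: 0, 29, 30, 37, 38, 84, 754 → MAD = 37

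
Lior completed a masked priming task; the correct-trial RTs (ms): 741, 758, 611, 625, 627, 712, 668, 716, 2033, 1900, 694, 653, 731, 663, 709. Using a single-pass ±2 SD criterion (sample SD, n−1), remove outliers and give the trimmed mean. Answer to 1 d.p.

n = 15, ΣRT = 12841, M = 856.067
Σ(x−M)² = 2881536.93; s = √(2881536.93/14) = 453.678
Cutoffs: 856.067 ± 2·453.678 → [-51.3, 1763.4]
Outside: 1900, 2033 → excluded.
Retained (n=13): Σ = 8908, mean = 8908/13 = 685.231

685.2 ms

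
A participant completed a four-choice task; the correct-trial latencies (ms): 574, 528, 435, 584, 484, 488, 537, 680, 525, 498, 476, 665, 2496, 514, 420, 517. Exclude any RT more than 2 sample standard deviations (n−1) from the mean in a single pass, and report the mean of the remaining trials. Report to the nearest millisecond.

n = 16, ΣRT = 10421, M = 651.312
Σ(x−M)² = 3704713.44; s = √(3704713.44/15) = 496.972
Cutoffs: 651.312 ± 2·496.972 → [-342.6, 1645.3]
Outside: 2496 → excluded.
Retained (n=15): Σ = 7925, mean = 7925/15 = 528.333

528 ms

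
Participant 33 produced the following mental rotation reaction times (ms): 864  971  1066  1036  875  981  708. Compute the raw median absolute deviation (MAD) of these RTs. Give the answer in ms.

Sorted: 708, 864, 875, 971, 981, 1036, 1066 → median = 971
|x − 971|: 107, 0, 95, 65, 96, 10, 263
Sorted deviations: 0, 10, 65, 95, 96, 107, 263 → MAD = 95

95 ms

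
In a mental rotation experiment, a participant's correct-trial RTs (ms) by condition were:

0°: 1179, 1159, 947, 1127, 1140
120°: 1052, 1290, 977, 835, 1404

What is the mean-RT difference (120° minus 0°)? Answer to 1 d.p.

M(0°) = 5552/5 = 1110.400
M(120°) = 5558/5 = 1111.600
Difference = 1111.600 − 1110.400 = 1.200 ms

1.2 ms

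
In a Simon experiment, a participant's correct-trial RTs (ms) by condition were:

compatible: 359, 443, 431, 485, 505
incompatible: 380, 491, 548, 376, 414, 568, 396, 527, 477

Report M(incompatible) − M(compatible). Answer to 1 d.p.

M(compatible) = 2223/5 = 444.600
M(incompatible) = 4177/9 = 464.111
Difference = 464.111 − 444.600 = 19.511 ms

19.5 ms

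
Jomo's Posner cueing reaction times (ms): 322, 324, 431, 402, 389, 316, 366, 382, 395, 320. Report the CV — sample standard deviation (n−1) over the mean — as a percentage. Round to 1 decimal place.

n = 10, Σ = 3647, M = 364.7000
Σ(x−M)² = 15446.100; s = √(15446.100/9) = 41.4274
CV = 41.4274 / 364.7000 = 0.11359 = 11.359%

11.4%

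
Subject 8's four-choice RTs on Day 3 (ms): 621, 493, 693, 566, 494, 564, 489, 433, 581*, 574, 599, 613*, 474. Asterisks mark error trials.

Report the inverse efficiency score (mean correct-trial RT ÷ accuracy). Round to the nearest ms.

645 ms

Correct trials (n=11): 621, 493, 693, 566, 494, 564, 489, 433, 574, 599, 474
Mean correct RT = 6000/11 = 545.4545 ms
Proportion correct = 11/13
IES = 545.4545 / (11/13) = 644.628 ms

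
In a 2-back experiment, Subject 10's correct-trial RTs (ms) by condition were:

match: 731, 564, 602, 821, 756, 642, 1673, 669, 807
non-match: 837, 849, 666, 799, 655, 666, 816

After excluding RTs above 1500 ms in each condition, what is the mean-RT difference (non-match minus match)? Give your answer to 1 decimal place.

match: exclude 1673
M(match) = 5592/8 = 699.000
M(non-match) = 5288/7 = 755.429
Difference = 755.429 − 699.000 = 56.429 ms

56.4 ms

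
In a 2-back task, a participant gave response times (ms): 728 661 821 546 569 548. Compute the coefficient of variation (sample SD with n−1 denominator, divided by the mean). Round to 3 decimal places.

0.174

n = 6, Σ = 3873, M = 645.5000
Σ(x−M)² = 63105.500; s = √(63105.500/5) = 112.3437
CV = 112.3437 / 645.5000 = 0.17404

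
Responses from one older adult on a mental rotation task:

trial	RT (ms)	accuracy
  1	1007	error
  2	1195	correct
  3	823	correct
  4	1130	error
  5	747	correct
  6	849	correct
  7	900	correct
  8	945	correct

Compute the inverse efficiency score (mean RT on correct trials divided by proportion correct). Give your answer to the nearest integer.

1213 ms

Correct trials (n=6): 1195, 823, 747, 849, 900, 945
Mean correct RT = 5459/6 = 909.8333 ms
Proportion correct = 6/8
IES = 909.8333 / (6/8) = 1213.111 ms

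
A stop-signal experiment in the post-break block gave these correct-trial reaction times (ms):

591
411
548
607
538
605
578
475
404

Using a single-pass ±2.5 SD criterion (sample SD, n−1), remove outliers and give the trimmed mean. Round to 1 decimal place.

n = 9, ΣRT = 4757, M = 528.556
Σ(x−M)² = 51010.22; s = √(51010.22/8) = 79.852
Cutoffs: 528.556 ± 2.5·79.852 → [328.9, 728.2]
No RTs fall outside the cutoffs; all 9 retained. Mean = 4757/9 = 528.556

528.6 ms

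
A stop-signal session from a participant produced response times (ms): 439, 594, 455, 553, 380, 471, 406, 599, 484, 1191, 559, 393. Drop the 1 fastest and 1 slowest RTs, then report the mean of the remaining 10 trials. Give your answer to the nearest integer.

495 ms

Sorted: 380, 393, 406, 439, 455, 471, 484, 553, 559, 594, 599, 1191
Drop lowest 1 (380) and highest 1 (1191)
Remaining (n=10): Σ = 4953, mean = 4953/10 = 495.300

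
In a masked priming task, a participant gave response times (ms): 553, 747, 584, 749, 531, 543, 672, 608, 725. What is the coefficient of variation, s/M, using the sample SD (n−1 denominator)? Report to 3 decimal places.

n = 9, Σ = 5712, M = 634.6667
Σ(x−M)² = 64342.000; s = √(64342.000/8) = 89.6814
CV = 89.6814 / 634.6667 = 0.14130

0.141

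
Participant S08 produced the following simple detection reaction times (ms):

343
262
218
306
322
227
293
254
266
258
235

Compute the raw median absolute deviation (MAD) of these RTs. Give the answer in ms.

31 ms

Sorted: 218, 227, 235, 254, 258, 262, 266, 293, 306, 322, 343 → median = 262
|x − 262|: 81, 0, 44, 44, 60, 35, 31, 8, 4, 4, 27
Sorted deviations: 0, 4, 4, 8, 27, 31, 35, 44, 44, 60, 81 → MAD = 31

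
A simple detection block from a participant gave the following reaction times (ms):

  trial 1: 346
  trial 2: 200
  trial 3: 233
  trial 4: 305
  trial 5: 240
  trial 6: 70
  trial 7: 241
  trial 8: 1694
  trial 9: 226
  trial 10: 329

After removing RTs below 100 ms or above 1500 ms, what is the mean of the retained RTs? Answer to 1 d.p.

Excluded: 70, 1694
Retained (n=8): Σ = 2120
Mean = 2120/8 = 265.0000

265.0 ms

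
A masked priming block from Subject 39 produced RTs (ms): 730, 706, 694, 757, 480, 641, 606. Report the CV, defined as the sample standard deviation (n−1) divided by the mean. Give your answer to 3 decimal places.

0.143

n = 7, Σ = 4614, M = 659.1429
Σ(x−M)² = 53252.857; s = √(53252.857/6) = 94.2097
CV = 94.2097 / 659.1429 = 0.14293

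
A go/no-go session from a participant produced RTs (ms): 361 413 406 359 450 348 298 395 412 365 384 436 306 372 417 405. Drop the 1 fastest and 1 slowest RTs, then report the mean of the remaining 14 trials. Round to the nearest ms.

Sorted: 298, 306, 348, 359, 361, 365, 372, 384, 395, 405, 406, 412, 413, 417, 436, 450
Drop lowest 1 (298) and highest 1 (450)
Remaining (n=14): Σ = 5379, mean = 5379/14 = 384.214

384 ms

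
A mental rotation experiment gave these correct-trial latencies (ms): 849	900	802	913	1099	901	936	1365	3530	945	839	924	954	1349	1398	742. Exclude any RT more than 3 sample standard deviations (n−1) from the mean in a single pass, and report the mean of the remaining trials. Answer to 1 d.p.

n = 16, ΣRT = 18446, M = 1152.875
Σ(x−M)² = 6647071.75; s = √(6647071.75/15) = 665.686
Cutoffs: 1152.875 ± 3·665.686 → [-844.2, 3149.9]
Outside: 3530 → excluded.
Retained (n=15): Σ = 14916, mean = 14916/15 = 994.400

994.4 ms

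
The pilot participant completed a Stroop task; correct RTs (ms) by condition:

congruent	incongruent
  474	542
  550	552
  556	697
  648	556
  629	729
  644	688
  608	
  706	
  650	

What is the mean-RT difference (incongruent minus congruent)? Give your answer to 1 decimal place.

M(congruent) = 5465/9 = 607.222
M(incongruent) = 3764/6 = 627.333
Difference = 627.333 − 607.222 = 20.111 ms

20.1 ms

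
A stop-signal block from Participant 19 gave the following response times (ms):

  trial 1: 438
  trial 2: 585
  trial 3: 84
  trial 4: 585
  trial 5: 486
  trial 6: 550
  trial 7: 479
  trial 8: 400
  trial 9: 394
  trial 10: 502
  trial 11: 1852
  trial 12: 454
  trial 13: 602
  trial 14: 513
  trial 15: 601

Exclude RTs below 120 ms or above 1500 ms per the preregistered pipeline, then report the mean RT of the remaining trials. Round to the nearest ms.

Excluded: 84, 1852
Retained (n=13): Σ = 6589
Mean = 6589/13 = 506.8462

507 ms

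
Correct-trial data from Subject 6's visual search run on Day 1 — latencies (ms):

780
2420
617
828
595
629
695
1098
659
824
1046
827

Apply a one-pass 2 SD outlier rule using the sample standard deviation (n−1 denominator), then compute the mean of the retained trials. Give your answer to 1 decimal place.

n = 12, ΣRT = 11018, M = 918.167
Σ(x−M)² = 2744309.67; s = √(2744309.67/11) = 499.482
Cutoffs: 918.167 ± 2·499.482 → [-80.8, 1917.1]
Outside: 2420 → excluded.
Retained (n=11): Σ = 8598, mean = 8598/11 = 781.636

781.6 ms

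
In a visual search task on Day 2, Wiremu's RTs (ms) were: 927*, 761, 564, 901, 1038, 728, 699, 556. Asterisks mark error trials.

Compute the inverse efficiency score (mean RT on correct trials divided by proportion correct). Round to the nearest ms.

Correct trials (n=7): 761, 564, 901, 1038, 728, 699, 556
Mean correct RT = 5247/7 = 749.5714 ms
Proportion correct = 7/8
IES = 749.5714 / (7/8) = 856.653 ms

857 ms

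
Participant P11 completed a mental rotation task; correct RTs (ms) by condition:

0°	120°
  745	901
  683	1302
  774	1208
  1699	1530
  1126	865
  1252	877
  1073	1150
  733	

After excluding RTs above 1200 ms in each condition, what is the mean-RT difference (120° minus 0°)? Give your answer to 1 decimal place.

0°: exclude 1699, 1252
120°: exclude 1302, 1208, 1530
M(0°) = 5134/6 = 855.667
M(120°) = 3793/4 = 948.250
Difference = 948.250 − 855.667 = 92.583 ms

92.6 ms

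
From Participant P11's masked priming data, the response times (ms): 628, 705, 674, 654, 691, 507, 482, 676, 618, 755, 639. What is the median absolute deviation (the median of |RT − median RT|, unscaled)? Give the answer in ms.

36 ms

Sorted: 482, 507, 618, 628, 639, 654, 674, 676, 691, 705, 755 → median = 654
|x − 654|: 26, 51, 20, 0, 37, 147, 172, 22, 36, 101, 15
Sorted deviations: 0, 15, 20, 22, 26, 36, 37, 51, 101, 147, 172 → MAD = 36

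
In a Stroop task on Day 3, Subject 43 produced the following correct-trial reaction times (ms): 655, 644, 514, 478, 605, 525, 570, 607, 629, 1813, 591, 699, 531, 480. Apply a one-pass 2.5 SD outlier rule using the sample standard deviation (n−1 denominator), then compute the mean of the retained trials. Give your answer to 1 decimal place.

579.1 ms

n = 14, ΣRT = 9341, M = 667.214
Σ(x−M)² = 1471844.36; s = √(1471844.36/13) = 336.480
Cutoffs: 667.214 ± 2.5·336.480 → [-174.0, 1508.4]
Outside: 1813 → excluded.
Retained (n=13): Σ = 7528, mean = 7528/13 = 579.077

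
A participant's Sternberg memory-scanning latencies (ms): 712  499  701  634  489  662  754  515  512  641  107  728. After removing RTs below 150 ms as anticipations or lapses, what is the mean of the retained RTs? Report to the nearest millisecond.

622 ms

Excluded: 107
Retained (n=11): Σ = 6847
Mean = 6847/11 = 622.4545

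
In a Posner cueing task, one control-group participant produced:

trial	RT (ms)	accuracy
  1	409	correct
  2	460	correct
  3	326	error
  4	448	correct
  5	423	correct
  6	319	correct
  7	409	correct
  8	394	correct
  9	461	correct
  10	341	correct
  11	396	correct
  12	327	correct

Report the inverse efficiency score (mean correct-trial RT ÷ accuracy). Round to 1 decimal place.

435.1 ms

Correct trials (n=11): 409, 460, 448, 423, 319, 409, 394, 461, 341, 396, 327
Mean correct RT = 4387/11 = 398.8182 ms
Proportion correct = 11/12
IES = 398.8182 / (11/12) = 435.074 ms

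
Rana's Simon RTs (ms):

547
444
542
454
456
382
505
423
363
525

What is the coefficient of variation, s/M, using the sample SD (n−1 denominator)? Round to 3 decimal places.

n = 10, Σ = 4641, M = 464.1000
Σ(x−M)² = 37544.900; s = √(37544.900/9) = 64.5884
CV = 64.5884 / 464.1000 = 0.13917

0.139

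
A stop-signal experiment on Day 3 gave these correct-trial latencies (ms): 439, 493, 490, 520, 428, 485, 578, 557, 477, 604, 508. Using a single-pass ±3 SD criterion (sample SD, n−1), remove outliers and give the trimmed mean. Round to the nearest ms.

n = 11, ΣRT = 5579, M = 507.182
Σ(x−M)² = 29853.64; s = √(29853.64/10) = 54.638
Cutoffs: 507.182 ± 3·54.638 → [343.3, 671.1]
No RTs fall outside the cutoffs; all 11 retained. Mean = 5579/11 = 507.182

507 ms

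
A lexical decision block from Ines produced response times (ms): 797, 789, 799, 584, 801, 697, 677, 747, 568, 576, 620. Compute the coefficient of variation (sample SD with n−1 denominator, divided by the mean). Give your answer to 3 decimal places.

n = 11, Σ = 7655, M = 695.9091
Σ(x−M)² = 92550.909; s = √(92550.909/10) = 96.2034
CV = 96.2034 / 695.9091 = 0.13824

0.138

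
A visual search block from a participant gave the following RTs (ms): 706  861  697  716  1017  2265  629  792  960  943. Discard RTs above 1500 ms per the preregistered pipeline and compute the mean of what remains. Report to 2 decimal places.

Excluded: 2265
Retained (n=9): Σ = 7321
Mean = 7321/9 = 813.4444

813.44 ms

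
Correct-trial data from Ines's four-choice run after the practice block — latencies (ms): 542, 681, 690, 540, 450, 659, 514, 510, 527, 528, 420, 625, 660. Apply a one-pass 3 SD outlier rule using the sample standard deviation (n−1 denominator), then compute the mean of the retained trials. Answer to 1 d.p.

565.1 ms

n = 13, ΣRT = 7346, M = 565.077
Σ(x−M)² = 94384.92; s = √(94384.92/12) = 88.687
Cutoffs: 565.077 ± 3·88.687 → [299.0, 831.1]
No RTs fall outside the cutoffs; all 13 retained. Mean = 7346/13 = 565.077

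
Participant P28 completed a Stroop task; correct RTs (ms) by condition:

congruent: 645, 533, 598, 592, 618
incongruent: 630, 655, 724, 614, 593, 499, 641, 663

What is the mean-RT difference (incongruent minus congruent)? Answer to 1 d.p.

M(congruent) = 2986/5 = 597.200
M(incongruent) = 5019/8 = 627.375
Difference = 627.375 − 597.200 = 30.175 ms

30.2 ms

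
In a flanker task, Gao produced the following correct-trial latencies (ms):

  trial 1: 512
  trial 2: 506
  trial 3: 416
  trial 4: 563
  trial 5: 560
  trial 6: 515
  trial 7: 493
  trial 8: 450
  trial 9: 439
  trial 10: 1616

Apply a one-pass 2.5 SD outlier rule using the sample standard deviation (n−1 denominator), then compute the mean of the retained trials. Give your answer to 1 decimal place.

494.9 ms

n = 10, ΣRT = 6070, M = 607.000
Σ(x−M)² = 1152266.00; s = √(1152266.00/9) = 357.812
Cutoffs: 607.000 ± 2.5·357.812 → [-287.5, 1501.5]
Outside: 1616 → excluded.
Retained (n=9): Σ = 4454, mean = 4454/9 = 494.889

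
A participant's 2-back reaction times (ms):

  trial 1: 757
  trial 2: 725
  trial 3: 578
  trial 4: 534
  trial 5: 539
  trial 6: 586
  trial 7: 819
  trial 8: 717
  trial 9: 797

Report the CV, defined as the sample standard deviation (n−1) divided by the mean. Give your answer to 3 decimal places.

0.168

n = 9, Σ = 6052, M = 672.4444
Σ(x−M)² = 102256.222; s = √(102256.222/8) = 113.0576
CV = 113.0576 / 672.4444 = 0.16813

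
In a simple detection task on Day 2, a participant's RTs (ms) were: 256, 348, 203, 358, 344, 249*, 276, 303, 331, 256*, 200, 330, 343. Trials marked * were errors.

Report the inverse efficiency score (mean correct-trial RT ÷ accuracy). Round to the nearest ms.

354 ms

Correct trials (n=11): 256, 348, 203, 358, 344, 276, 303, 331, 200, 330, 343
Mean correct RT = 3292/11 = 299.2727 ms
Proportion correct = 11/13
IES = 299.2727 / (11/13) = 353.686 ms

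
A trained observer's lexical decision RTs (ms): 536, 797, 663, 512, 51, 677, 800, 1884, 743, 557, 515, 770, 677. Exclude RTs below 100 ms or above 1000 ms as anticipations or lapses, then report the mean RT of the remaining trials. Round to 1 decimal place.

Excluded: 51, 1884
Retained (n=11): Σ = 7247
Mean = 7247/11 = 658.8182

658.8 ms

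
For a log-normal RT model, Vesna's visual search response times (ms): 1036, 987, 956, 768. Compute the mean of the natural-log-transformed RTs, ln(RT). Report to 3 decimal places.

ln(RT): 6.9431, 6.8947, 6.8628, 6.6438
Σ ln(RT) = 27.3443
Mean = 27.3443/4 = 6.83609

6.836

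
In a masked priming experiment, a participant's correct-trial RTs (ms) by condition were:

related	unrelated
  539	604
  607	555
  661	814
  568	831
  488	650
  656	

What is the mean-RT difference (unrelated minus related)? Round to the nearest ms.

104 ms

M(related) = 3519/6 = 586.500
M(unrelated) = 3454/5 = 690.800
Difference = 690.800 − 586.500 = 104.300 ms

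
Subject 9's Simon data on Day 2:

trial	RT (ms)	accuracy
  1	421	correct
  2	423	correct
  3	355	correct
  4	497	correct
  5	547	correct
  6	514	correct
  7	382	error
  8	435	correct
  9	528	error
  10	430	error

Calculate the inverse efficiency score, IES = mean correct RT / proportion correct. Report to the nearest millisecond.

651 ms

Correct trials (n=7): 421, 423, 355, 497, 547, 514, 435
Mean correct RT = 3192/7 = 456.0000 ms
Proportion correct = 7/10
IES = 456.0000 / (7/10) = 651.429 ms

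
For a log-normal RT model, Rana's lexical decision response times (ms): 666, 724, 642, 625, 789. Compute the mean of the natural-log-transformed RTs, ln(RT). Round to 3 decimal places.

ln(RT): 6.5013, 6.5848, 6.4646, 6.4378, 6.6708
Σ ln(RT) = 32.6592
Mean = 32.6592/5 = 6.53184

6.532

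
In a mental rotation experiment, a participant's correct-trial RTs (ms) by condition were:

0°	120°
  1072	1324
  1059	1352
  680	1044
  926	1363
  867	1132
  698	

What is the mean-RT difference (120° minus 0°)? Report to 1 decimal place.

359.3 ms

M(0°) = 5302/6 = 883.667
M(120°) = 6215/5 = 1243.000
Difference = 1243.000 − 883.667 = 359.333 ms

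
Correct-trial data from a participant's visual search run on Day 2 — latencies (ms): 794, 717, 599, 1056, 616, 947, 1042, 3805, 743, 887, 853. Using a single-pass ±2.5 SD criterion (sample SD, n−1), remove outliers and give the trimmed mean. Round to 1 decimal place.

825.4 ms

n = 11, ΣRT = 12059, M = 1096.273
Σ(x−M)² = 8304990.18; s = √(8304990.18/10) = 911.317
Cutoffs: 1096.273 ± 2.5·911.317 → [-1182.0, 3374.6]
Outside: 3805 → excluded.
Retained (n=10): Σ = 8254, mean = 8254/10 = 825.400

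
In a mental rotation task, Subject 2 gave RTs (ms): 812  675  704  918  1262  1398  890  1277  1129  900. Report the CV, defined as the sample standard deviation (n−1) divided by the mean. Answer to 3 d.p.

0.254

n = 10, Σ = 9965, M = 996.5000
Σ(x−M)² = 577704.500; s = √(577704.500/9) = 253.3562
CV = 253.3562 / 996.5000 = 0.25425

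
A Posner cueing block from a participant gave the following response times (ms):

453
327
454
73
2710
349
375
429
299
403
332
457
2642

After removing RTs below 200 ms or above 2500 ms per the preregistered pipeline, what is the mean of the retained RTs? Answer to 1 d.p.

387.8 ms

Excluded: 73, 2642, 2710
Retained (n=10): Σ = 3878
Mean = 3878/10 = 387.8000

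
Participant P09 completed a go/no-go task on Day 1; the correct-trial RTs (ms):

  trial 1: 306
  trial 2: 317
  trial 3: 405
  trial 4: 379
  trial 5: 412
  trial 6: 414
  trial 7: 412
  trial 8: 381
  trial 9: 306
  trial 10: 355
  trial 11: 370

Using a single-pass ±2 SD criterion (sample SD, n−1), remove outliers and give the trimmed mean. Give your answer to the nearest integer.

369 ms

n = 11, ΣRT = 4057, M = 368.818
Σ(x−M)² = 18101.64; s = √(18101.64/10) = 42.546
Cutoffs: 368.818 ± 2·42.546 → [283.7, 453.9]
No RTs fall outside the cutoffs; all 11 retained. Mean = 4057/11 = 368.818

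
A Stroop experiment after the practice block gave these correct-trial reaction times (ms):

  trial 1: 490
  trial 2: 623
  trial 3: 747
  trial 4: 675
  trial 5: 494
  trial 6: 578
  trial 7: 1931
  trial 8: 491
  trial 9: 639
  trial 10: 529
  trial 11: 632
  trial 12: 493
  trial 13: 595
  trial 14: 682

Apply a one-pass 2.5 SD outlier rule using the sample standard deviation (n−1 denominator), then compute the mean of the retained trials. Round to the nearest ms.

590 ms

n = 14, ΣRT = 9599, M = 685.643
Σ(x−M)² = 1758123.21; s = √(1758123.21/13) = 367.750
Cutoffs: 685.643 ± 2.5·367.750 → [-233.7, 1605.0]
Outside: 1931 → excluded.
Retained (n=13): Σ = 7668, mean = 7668/13 = 589.846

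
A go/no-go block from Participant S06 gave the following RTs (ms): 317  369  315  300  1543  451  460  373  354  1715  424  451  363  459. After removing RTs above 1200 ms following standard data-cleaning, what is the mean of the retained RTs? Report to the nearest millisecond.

386 ms

Excluded: 1543, 1715
Retained (n=12): Σ = 4636
Mean = 4636/12 = 386.3333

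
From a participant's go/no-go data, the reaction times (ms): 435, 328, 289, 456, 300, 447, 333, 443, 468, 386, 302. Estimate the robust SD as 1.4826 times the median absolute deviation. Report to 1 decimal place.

90.4 ms

Sorted: 289, 300, 302, 328, 333, 386, 435, 443, 447, 456, 468 → median = 386
|x − 386| sorted: 0, 49, 53, 57, 58, 61, 70, 82, 84, 86, 97 → MAD = 61
Robust SD ≈ 1.4826 × 61 = 90.439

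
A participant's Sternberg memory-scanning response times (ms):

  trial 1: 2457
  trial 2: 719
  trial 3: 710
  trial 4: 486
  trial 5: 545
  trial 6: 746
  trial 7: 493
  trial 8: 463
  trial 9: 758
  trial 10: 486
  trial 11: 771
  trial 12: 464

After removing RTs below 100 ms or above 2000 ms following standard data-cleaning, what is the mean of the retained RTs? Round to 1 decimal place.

Excluded: 2457
Retained (n=11): Σ = 6641
Mean = 6641/11 = 603.7273

603.7 ms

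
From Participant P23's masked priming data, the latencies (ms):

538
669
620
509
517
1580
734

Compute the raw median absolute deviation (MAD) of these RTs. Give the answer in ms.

103 ms

Sorted: 509, 517, 538, 620, 669, 734, 1580 → median = 620
|x − 620|: 82, 49, 0, 111, 103, 960, 114
Sorted deviations: 0, 49, 82, 103, 111, 114, 960 → MAD = 103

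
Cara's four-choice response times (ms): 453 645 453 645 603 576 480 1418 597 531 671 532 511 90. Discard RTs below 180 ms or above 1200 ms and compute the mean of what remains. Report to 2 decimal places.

Excluded: 90, 1418
Retained (n=12): Σ = 6697
Mean = 6697/12 = 558.0833

558.08 ms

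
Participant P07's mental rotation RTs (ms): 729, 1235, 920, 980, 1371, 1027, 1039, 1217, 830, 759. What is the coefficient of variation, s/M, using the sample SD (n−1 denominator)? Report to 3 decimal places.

0.211

n = 10, Σ = 10107, M = 1010.7000
Σ(x−M)² = 408282.100; s = √(408282.100/9) = 212.9899
CV = 212.9899 / 1010.7000 = 0.21073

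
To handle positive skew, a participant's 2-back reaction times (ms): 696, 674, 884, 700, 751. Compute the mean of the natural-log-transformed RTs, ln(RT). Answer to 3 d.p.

6.603

ln(RT): 6.5453, 6.5132, 6.7845, 6.5511, 6.6214
Σ ln(RT) = 33.0155
Mean = 33.0155/5 = 6.60310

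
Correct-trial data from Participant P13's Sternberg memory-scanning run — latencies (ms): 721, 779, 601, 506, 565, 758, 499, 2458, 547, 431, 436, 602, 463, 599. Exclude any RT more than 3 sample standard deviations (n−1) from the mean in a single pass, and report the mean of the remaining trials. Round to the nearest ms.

n = 14, ΣRT = 9965, M = 711.786
Σ(x−M)² = 3446168.36; s = √(3446168.36/13) = 514.869
Cutoffs: 711.786 ± 3·514.869 → [-832.8, 2256.4]
Outside: 2458 → excluded.
Retained (n=13): Σ = 7507, mean = 7507/13 = 577.462

577 ms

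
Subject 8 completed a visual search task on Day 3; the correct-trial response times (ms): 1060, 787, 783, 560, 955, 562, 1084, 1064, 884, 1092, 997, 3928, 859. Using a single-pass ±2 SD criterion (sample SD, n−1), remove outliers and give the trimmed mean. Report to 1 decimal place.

n = 13, ΣRT = 14615, M = 1124.231
Σ(x−M)² = 8909040.31; s = √(8909040.31/12) = 861.638
Cutoffs: 1124.231 ± 2·861.638 → [-599.0, 2847.5]
Outside: 3928 → excluded.
Retained (n=12): Σ = 10687, mean = 10687/12 = 890.583

890.6 ms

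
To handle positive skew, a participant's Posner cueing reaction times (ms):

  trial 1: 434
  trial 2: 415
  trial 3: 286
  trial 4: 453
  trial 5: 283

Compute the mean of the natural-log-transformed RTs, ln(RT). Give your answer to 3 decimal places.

5.904

ln(RT): 6.0730, 6.0283, 5.6560, 6.1159, 5.6454
Σ ln(RT) = 29.5187
Mean = 29.5187/5 = 5.90373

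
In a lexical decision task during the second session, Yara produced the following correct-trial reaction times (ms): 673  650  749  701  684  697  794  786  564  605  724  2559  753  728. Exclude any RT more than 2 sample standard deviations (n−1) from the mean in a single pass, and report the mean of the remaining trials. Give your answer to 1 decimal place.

700.6 ms

n = 14, ΣRT = 11667, M = 833.357
Σ(x−M)² = 3260721.21; s = √(3260721.21/13) = 500.824
Cutoffs: 833.357 ± 2·500.824 → [-168.3, 1835.0]
Outside: 2559 → excluded.
Retained (n=13): Σ = 9108, mean = 9108/13 = 700.615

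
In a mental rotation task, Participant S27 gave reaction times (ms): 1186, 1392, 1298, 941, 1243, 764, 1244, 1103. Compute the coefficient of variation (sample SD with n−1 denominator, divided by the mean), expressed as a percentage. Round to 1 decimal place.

17.9%

n = 8, Σ = 9171, M = 1146.3750
Σ(x−M)² = 294029.875; s = √(294029.875/7) = 204.9494
CV = 204.9494 / 1146.3750 = 0.17878 = 17.878%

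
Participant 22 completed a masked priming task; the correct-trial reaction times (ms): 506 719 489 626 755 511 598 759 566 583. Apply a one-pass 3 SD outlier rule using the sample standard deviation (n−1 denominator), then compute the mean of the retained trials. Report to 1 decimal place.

n = 10, ΣRT = 6112, M = 611.200
Σ(x−M)² = 93415.60; s = √(93415.60/9) = 101.880
Cutoffs: 611.200 ± 3·101.880 → [305.6, 916.8]
No RTs fall outside the cutoffs; all 10 retained. Mean = 6112/10 = 611.200

611.2 ms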